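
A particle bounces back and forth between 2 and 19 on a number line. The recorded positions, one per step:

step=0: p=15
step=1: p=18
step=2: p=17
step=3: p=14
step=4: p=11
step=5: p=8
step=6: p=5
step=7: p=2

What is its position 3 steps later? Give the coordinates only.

The value travels 3 per step and bounces off the walls at 2 and 19.
  step 8: 2 → 5
  step 9: 5 → 8
  step 10: 8 → 11

p=11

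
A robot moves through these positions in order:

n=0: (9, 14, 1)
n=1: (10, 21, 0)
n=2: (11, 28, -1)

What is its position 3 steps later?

(14, 49, -4)

Constant displacement of (+1, +7, -1) per step.
step 3: (11, 28, -1) + (+1, +7, -1) → (12, 35, -2)
step 4: (12, 35, -2) + (+1, +7, -1) → (13, 42, -3)
step 5: (13, 42, -3) + (+1, +7, -1) → (14, 49, -4)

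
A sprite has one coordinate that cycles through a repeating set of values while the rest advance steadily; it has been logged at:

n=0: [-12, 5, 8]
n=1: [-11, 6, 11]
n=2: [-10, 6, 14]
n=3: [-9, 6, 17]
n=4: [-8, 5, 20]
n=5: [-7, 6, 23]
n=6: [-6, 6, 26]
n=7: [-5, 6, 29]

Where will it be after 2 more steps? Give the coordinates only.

[-3, 6, 35]

First: linear, +1 per step → -3 at step 9.
Second: cycles through 5, 6, 6, 6 every 4 steps. Step 9 lands at position 1 of the cycle → 6.
Third: linear, +3 per step → 35 at step 9.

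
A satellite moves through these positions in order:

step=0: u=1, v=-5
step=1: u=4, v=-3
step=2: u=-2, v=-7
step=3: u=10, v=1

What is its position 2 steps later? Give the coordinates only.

The jumps are (+3,+2), (-6,-4), (+12,+8) — a geometric progression with ratio -2.
step 4: u=10, v=1 + (-24,-16) → u=-14, v=-15
step 5: u=-14, v=-15 + (+48,+32) → u=34, v=17

u=34, v=17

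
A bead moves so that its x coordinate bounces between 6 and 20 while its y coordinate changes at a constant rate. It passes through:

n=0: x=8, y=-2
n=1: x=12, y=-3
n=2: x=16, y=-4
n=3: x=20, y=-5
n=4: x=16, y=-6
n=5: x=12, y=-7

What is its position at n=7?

The x coordinate reflects between 6 and 20, moving 4 per step.
  step 6: 12 → 8
  step 7: 8 → 8
The y coordinate changes by -1 each step: at step 7 it is -9.

x=8, y=-9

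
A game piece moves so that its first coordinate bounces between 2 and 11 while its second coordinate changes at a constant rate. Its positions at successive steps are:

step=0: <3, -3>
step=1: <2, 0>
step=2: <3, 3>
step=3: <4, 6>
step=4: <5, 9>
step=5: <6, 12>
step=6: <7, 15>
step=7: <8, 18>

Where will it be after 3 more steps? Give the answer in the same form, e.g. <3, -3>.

<11, 27>

The first coordinate travels 1 per step and bounces off the walls at 2 and 11.
  step 8: 8 → 9
  step 9: 9 → 10
  step 10: 10 → 11
The second coordinate changes by +3 each step: at step 10 it is 27.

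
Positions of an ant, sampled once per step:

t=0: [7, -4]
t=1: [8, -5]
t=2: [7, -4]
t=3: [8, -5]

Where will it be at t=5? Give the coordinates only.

Consecutive displacements [+1, -1], [-1, +1], [+1, -1] scale by a factor of -1 each step.
step 4: [8, -5] + [-1, +1] → [7, -4]
step 5: [7, -4] + [+1, -1] → [8, -5]

[8, -5]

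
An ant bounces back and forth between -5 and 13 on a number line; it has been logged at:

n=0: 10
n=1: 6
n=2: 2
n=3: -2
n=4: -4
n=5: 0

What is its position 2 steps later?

The value travels 4 per step and bounces off the walls at -5 and 13.
  step 6: 0 → 4
  step 7: 4 → 8

8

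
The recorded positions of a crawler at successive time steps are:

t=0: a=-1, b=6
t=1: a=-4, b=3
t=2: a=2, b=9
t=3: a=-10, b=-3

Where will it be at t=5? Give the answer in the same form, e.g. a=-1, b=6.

a=-34, b=-27

Step-to-step displacements: (-3, -3), (+6, +6), (-12, -12); each is -2× the previous.
step 4: a=-10, b=-3 + (+24, +24) → a=14, b=21
step 5: a=14, b=21 + (-48, -48) → a=-34, b=-27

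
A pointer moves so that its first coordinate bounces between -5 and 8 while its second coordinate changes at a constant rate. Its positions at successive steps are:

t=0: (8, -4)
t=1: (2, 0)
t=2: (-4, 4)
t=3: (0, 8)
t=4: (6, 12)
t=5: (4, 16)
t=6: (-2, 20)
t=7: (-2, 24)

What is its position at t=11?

(-4, 40)

The first coordinate reflects between -5 and 8, moving 6 per step.
  step 8: -2 → 4
  step 9: 4 → 6
  step 10: 6 → 0
  step 11: 0 → -4
The second coordinate changes by +4 each step: at step 11 it is 40.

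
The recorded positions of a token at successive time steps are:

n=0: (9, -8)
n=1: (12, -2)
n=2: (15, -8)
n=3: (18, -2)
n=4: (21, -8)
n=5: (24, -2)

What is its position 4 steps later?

The first coordinate changes by +3 each step, so at step 9 it is 9 + 9·(3) = 36.
The second coordinate repeats the cycle [-8, -2] with period 2; step 9 mod 2 = 1, giving -2.

(36, -2)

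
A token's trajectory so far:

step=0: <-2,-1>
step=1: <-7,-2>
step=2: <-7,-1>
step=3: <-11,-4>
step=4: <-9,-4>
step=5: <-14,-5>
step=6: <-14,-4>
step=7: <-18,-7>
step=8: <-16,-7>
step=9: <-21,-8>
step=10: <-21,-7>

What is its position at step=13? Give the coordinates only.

<-28,-11>

Differencing gives <-5,-1>, <+0,+1>, <-4,-3>, <+2,+0>, <-5,-1>, <+0,+1>, <-4,-3>, <+2,+0>, <-5,-1>, <+0,+1>. This is the pattern <-5,-1>, <+0,+1>, <-4,-3>, <+2,+0> repeated.
step 11: apply <-4,-3> → <-25,-10>
step 12: apply <+2,+0> → <-23,-10>
step 13: apply <-5,-1> → <-28,-11>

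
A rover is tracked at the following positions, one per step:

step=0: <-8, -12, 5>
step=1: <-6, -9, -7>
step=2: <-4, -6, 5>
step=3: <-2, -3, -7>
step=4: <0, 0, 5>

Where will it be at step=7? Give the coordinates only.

The first coordinate changes by +2 each step, so at step 7 it is -8 + 7·(2) = 6.
The second coordinate changes by +3 each step, so at step 7 it is -12 + 7·(3) = 9.
The third coordinate repeats the cycle [5, -7] with period 2; step 7 mod 2 = 1, giving -7.

<6, 9, -7>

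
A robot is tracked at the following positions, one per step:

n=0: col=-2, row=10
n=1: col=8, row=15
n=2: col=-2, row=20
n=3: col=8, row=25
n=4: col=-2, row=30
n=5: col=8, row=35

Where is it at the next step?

col=-2, row=40

Col: cycles through -2, 8 every 2 steps. Step 6 lands at position 0 of the cycle → -2.
Row: linear, +5 per step → 40 at step 6.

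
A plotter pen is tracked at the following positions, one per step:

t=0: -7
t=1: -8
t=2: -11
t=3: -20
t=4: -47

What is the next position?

The jumps are -1, -3, -9, -27 — a geometric progression with ratio 3.
step 5: -47 − 81 → -128

-128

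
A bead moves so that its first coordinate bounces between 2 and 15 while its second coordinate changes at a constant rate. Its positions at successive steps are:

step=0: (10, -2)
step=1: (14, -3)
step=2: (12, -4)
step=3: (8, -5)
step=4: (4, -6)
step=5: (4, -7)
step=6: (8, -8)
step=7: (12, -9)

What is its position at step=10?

The first coordinate reflects between 2 and 15, moving 4 per step.
  step 8: 12 → 14
  step 9: 14 → 10
  step 10: 10 → 6
The second coordinate changes by -1 each step: at step 10 it is -12.

(6, -12)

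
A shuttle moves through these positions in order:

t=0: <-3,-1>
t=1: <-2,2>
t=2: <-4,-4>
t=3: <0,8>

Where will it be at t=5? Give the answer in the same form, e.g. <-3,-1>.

The jumps are <+1,+3>, <-2,-6>, <+4,+12> — a geometric progression with ratio -2.
step 4: <0,8> + <-8,-24> → <-8,-16>
step 5: <-8,-16> + <+16,+48> → <8,32>

<8,32>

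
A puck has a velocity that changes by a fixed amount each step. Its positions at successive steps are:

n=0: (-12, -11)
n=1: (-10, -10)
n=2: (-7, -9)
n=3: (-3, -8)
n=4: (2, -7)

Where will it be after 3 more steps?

Taking differences between consecutive positions: (+2, +1), (+3, +1), (+4, +1), (+5, +1). These grow by (+1, +0) each step.
step 5: (2, -7) + (+6, +1) → (8, -6)
step 6: (8, -6) + (+7, +1) → (15, -5)
step 7: (15, -5) + (+8, +1) → (23, -4)

(23, -4)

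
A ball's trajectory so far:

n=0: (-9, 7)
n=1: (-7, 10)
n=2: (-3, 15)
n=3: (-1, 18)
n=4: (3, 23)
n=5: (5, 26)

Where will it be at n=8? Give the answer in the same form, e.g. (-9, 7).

Step-to-step displacements: (+2, +3), (+4, +5), (+2, +3), (+4, +5), (+2, +3) — a repeating cycle of length 2.
step 6: apply (+4, +5) → (9, 31)
step 7: apply (+2, +3) → (11, 34)
step 8: apply (+4, +5) → (15, 39)

(15, 39)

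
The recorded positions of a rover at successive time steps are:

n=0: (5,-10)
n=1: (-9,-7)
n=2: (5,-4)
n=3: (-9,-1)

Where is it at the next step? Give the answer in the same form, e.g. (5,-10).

First: cycles through 5, -9 every 2 steps. Step 4 lands at position 0 of the cycle → 5.
Second: linear, +3 per step → 2 at step 4.

(5,2)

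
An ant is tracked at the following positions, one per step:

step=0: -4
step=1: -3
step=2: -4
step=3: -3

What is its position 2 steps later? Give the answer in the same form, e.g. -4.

Step-to-step displacements: +1, -1, +1; each is -1× the previous.
step 4: -3 − 1 → -4
step 5: -4 + 1 → -3

-3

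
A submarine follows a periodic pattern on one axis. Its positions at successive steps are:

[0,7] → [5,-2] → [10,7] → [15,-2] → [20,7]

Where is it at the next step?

[25,-2]

First: linear, +5 per step → 25 at step 5.
Second: cycles through 7, -2 every 2 steps. Step 5 lands at position 1 of the cycle → -2.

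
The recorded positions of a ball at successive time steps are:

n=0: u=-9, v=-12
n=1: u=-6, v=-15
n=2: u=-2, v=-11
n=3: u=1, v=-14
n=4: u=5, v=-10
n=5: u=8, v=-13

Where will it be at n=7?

Differencing gives (+3, -3), (+4, +4), (+3, -3), (+4, +4), (+3, -3). This is the pattern (+3, -3), (+4, +4) repeated.
step 6: apply (+4, +4) → u=12, v=-9
step 7: apply (+3, -3) → u=15, v=-12

u=15, v=-12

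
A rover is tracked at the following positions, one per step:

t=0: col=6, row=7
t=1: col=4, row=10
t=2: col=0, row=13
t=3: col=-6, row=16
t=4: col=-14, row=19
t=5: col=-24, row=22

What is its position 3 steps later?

col=-66, row=31

First differences are (-2, +3), (-4, +3), (-6, +3), (-8, +3), (-10, +3); their common second difference is (-2, +0) (constant acceleration).
step 6: col=-24, row=22 + (-12, +3) → col=-36, row=25
step 7: col=-36, row=25 + (-14, +3) → col=-50, row=28
step 8: col=-50, row=28 + (-16, +3) → col=-66, row=31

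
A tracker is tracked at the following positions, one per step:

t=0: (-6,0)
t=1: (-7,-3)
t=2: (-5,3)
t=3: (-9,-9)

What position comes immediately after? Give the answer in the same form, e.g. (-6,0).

Consecutive displacements (-1,-3), (+2,+6), (-4,-12) scale by a factor of -2 each step.
step 4: (-9,-9) + (+8,+24) → (-1,15)

(-1,15)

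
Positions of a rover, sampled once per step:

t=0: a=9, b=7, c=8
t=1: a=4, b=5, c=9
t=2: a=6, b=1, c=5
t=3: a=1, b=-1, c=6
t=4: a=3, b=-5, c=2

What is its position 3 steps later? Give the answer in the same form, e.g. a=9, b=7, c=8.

a=-5, b=-13, c=0

The moves between consecutive positions are (-5,-2,+1), (+2,-4,-4), (-5,-2,+1), (+2,-4,-4); they repeat the 2-cycle [(-5,-2,+1), (+2,-4,-4)].
step 5: apply (-5,-2,+1) → a=-2, b=-7, c=3
step 6: apply (+2,-4,-4) → a=0, b=-11, c=-1
step 7: apply (-5,-2,+1) → a=-5, b=-13, c=0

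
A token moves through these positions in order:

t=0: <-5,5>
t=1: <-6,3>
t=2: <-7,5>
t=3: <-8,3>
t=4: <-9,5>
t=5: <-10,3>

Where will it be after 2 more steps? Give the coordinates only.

<-12,3>

First: linear, -1 per step → -12 at step 7.
Second: cycles through 5, 3 every 2 steps. Step 7 lands at position 1 of the cycle → 3.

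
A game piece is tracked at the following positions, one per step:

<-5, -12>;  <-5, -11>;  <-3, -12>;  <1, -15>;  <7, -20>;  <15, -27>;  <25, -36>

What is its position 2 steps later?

<51, -60>

Successive displacements: <+0, +1>, <+2, -1>, <+4, -3>, <+6, -5>, <+8, -7>, <+10, -9> — each changes by <+2, -2>.
step 7: <25, -36> + <+12, -11> → <37, -47>
step 8: <37, -47> + <+14, -13> → <51, -60>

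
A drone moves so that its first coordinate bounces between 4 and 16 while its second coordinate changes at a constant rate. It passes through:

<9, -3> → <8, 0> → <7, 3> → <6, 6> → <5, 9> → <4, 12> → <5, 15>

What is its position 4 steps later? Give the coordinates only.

The first coordinate reflects between 4 and 16, moving 1 per step.
  step 7: 5 → 6
  step 8: 6 → 7
  step 9: 7 → 8
  step 10: 8 → 9
The second coordinate changes by +3 each step: at step 10 it is 27.

<9, 27>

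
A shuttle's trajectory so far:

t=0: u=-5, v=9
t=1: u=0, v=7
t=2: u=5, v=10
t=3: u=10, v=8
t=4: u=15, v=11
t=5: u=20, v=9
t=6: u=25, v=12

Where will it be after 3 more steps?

Differencing gives (+5, -2), (+5, +3), (+5, -2), (+5, +3), (+5, -2), (+5, +3). This is the pattern (+5, -2), (+5, +3) repeated.
step 7: apply (+5, -2) → u=30, v=10
step 8: apply (+5, +3) → u=35, v=13
step 9: apply (+5, -2) → u=40, v=11

u=40, v=11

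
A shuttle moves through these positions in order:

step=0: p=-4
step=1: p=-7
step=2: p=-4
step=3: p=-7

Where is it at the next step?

The jumps are -3, +3, -3 — a geometric progression with ratio -1.
step 4: -7 + 3 → p=-4

p=-4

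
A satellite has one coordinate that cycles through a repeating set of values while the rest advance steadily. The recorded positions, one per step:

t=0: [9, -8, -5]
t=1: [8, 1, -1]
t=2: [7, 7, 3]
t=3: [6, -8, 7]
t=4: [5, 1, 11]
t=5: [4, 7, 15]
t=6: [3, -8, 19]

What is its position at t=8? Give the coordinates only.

[1, 7, 27]

The first coordinate changes by -1 each step, so at step 8 it is 9 + 8·(-1) = 1.
The second coordinate repeats the cycle [-8, 1, 7] with period 3; step 8 mod 3 = 2, giving 7.
The third coordinate changes by +4 each step, so at step 8 it is -5 + 8·(4) = 27.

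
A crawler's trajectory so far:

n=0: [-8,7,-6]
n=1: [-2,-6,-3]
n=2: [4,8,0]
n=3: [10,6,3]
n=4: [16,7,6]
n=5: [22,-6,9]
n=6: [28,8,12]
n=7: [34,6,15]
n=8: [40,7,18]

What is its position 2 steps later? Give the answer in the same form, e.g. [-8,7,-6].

[52,8,24]

The first coordinate changes by +6 each step, so at step 10 it is -8 + 10·(6) = 52.
The second coordinate repeats the cycle [7, -6, 8, 6] with period 4; step 10 mod 4 = 2, giving 8.
The third coordinate changes by +3 each step, so at step 10 it is -6 + 10·(3) = 24.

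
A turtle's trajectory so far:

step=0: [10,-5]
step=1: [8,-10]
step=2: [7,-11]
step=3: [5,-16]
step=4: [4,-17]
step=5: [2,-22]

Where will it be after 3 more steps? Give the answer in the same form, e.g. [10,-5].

[-2,-29]

Step-to-step displacements: [-2,-5], [-1,-1], [-2,-5], [-1,-1], [-2,-5] — a repeating cycle of length 2.
step 6: apply [-1,-1] → [1,-23]
step 7: apply [-2,-5] → [-1,-28]
step 8: apply [-1,-1] → [-2,-29]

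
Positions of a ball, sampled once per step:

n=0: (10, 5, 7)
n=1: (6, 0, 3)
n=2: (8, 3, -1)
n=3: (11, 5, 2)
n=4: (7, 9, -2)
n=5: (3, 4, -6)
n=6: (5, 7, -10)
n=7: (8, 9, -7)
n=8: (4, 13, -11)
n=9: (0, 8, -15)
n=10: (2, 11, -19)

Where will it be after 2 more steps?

(1, 17, -20)

Step-to-step displacements: (-4, -5, -4), (+2, +3, -4), (+3, +2, +3), (-4, +4, -4), (-4, -5, -4), (+2, +3, -4), (+3, +2, +3), (-4, +4, -4), (-4, -5, -4), (+2, +3, -4) — a repeating cycle of length 4.
step 11: apply (+3, +2, +3) → (5, 13, -16)
step 12: apply (-4, +4, -4) → (1, 17, -20)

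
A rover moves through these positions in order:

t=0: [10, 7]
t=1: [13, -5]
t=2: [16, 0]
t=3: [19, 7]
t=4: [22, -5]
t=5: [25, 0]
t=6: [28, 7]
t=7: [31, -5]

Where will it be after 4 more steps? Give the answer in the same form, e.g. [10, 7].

The first coordinate changes by +3 each step, so at step 11 it is 10 + 11·(3) = 43.
The second coordinate repeats the cycle [7, -5, 0] with period 3; step 11 mod 3 = 2, giving 0.

[43, 0]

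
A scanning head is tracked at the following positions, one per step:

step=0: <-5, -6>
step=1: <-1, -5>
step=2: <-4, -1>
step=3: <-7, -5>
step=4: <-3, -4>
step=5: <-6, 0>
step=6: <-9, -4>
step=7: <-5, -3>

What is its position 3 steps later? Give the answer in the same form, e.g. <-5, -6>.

Step-to-step displacements: <+4, +1>, <-3, +4>, <-3, -4>, <+4, +1>, <-3, +4>, <-3, -4>, <+4, +1> — a repeating cycle of length 3.
step 8: apply <-3, +4> → <-8, 1>
step 9: apply <-3, -4> → <-11, -3>
step 10: apply <+4, +1> → <-7, -2>

<-7, -2>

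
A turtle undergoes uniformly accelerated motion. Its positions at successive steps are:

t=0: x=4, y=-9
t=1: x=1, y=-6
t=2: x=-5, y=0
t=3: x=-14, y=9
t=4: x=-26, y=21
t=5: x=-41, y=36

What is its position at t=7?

Successive displacements: (-3, +3), (-6, +6), (-9, +9), (-12, +12), (-15, +15) — each changes by (-3, +3).
step 6: x=-41, y=36 + (-18, +18) → x=-59, y=54
step 7: x=-59, y=54 + (-21, +21) → x=-80, y=75

x=-80, y=75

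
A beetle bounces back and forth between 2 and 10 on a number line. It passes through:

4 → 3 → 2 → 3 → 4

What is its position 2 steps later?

The value travels 1 per step and bounces off the walls at 2 and 10.
  step 5: 4 → 5
  step 6: 5 → 6

6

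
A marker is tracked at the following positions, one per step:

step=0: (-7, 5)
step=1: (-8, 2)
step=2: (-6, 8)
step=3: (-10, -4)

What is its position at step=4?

(-2, 20)

Step-to-step displacements: (-1, -3), (+2, +6), (-4, -12); each is -2× the previous.
step 4: (-10, -4) + (+8, +24) → (-2, 20)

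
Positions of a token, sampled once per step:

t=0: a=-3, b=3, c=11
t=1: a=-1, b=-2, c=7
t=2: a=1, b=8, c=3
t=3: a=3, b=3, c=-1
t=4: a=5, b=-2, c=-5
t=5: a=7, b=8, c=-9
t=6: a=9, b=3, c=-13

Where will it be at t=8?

a=13, b=8, c=-21

A: linear, +2 per step → 13 at step 8.
B: cycles through 3, -2, 8 every 3 steps. Step 8 lands at position 2 of the cycle → 8.
C: linear, -4 per step → -21 at step 8.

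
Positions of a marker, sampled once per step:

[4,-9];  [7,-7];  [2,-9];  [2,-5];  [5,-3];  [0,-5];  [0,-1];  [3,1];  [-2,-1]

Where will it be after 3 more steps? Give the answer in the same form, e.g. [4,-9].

[-4,3]

Step-to-step displacements: [+3,+2], [-5,-2], [+0,+4], [+3,+2], [-5,-2], [+0,+4], [+3,+2], [-5,-2] — a repeating cycle of length 3.
step 9: apply [+0,+4] → [-2,3]
step 10: apply [+3,+2] → [1,5]
step 11: apply [-5,-2] → [-4,3]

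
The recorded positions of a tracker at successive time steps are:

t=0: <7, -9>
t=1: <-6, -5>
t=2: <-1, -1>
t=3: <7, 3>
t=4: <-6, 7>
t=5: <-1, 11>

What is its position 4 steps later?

<7, 27>

The first coordinate repeats the cycle [7, -6, -1] with period 3; step 9 mod 3 = 0, giving 7.
The second coordinate changes by +4 each step, so at step 9 it is -9 + 9·(4) = 27.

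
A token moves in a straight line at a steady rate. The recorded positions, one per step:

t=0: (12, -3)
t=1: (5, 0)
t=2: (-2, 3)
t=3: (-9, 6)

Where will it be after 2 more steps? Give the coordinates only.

Constant displacement of (-7, +3) per step.
step 4: (-9, 6) + (-7, +3) → (-16, 9)
step 5: (-16, 9) + (-7, +3) → (-23, 12)

(-23, 12)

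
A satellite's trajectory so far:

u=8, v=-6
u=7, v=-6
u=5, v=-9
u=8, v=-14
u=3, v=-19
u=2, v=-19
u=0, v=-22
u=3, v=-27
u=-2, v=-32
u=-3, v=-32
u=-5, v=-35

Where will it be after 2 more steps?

Differencing gives (-1,+0), (-2,-3), (+3,-5), (-5,-5), (-1,+0), (-2,-3), (+3,-5), (-5,-5), (-1,+0), (-2,-3). This is the pattern (-1,+0), (-2,-3), (+3,-5), (-5,-5) repeated.
step 11: apply (+3,-5) → u=-2, v=-40
step 12: apply (-5,-5) → u=-7, v=-45

u=-7, v=-45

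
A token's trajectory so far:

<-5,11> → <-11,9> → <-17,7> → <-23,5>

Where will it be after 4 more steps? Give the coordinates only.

<-47,-3>

Each step adds <-6,-2> to the position.
step 4: <-23,5> + <-6,-2> → <-29,3>
step 5: <-29,3> + <-6,-2> → <-35,1>
step 6: <-35,1> + <-6,-2> → <-41,-1>
step 7: <-41,-1> + <-6,-2> → <-47,-3>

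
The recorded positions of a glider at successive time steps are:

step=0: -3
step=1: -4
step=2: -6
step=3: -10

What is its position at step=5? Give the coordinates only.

Consecutive displacements -1, -2, -4 scale by a factor of 2 each step.
step 4: -10 − 8 → -18
step 5: -18 − 16 → -34

-34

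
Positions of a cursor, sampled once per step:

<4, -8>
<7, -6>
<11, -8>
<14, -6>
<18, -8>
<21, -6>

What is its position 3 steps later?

Step-to-step displacements: <+3, +2>, <+4, -2>, <+3, +2>, <+4, -2>, <+3, +2> — a repeating cycle of length 2.
step 6: apply <+4, -2> → <25, -8>
step 7: apply <+3, +2> → <28, -6>
step 8: apply <+4, -2> → <32, -8>

<32, -8>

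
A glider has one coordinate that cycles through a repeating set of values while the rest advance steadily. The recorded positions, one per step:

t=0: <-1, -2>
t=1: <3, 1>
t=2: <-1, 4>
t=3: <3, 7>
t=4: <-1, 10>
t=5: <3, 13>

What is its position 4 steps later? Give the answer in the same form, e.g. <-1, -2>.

The first coordinate repeats the cycle [-1, 3] with period 2; step 9 mod 2 = 1, giving 3.
The second coordinate changes by +3 each step, so at step 9 it is -2 + 9·(3) = 25.

<3, 25>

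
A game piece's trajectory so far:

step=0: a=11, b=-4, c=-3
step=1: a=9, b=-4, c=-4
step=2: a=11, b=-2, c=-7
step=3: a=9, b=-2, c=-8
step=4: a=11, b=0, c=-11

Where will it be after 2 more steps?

Step-to-step displacements: (-2, +0, -1), (+2, +2, -3), (-2, +0, -1), (+2, +2, -3) — a repeating cycle of length 2.
step 5: apply (-2, +0, -1) → a=9, b=0, c=-12
step 6: apply (+2, +2, -3) → a=11, b=2, c=-15

a=11, b=2, c=-15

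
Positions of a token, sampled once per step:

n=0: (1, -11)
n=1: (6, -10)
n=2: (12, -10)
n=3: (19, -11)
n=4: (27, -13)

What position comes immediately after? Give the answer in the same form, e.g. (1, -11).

(36, -16)

First differences are (+5, +1), (+6, +0), (+7, -1), (+8, -2); their common second difference is (+1, -1) (constant acceleration).
step 5: (27, -13) + (+9, -3) → (36, -16)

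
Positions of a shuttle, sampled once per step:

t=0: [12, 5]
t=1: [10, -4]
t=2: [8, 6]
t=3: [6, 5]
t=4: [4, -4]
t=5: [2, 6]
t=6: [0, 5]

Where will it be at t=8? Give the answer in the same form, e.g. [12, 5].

[-4, 6]

First: linear, -2 per step → -4 at step 8.
Second: cycles through 5, -4, 6 every 3 steps. Step 8 lands at position 2 of the cycle → 6.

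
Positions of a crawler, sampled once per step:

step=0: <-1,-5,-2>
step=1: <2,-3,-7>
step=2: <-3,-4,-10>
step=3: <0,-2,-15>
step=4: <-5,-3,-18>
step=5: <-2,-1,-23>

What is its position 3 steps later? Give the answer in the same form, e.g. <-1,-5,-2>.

<-9,-1,-34>

The moves between consecutive positions are <+3,+2,-5>, <-5,-1,-3>, <+3,+2,-5>, <-5,-1,-3>, <+3,+2,-5>; they repeat the 2-cycle [<+3,+2,-5>, <-5,-1,-3>].
step 6: apply <-5,-1,-3> → <-7,-2,-26>
step 7: apply <+3,+2,-5> → <-4,0,-31>
step 8: apply <-5,-1,-3> → <-9,-1,-34>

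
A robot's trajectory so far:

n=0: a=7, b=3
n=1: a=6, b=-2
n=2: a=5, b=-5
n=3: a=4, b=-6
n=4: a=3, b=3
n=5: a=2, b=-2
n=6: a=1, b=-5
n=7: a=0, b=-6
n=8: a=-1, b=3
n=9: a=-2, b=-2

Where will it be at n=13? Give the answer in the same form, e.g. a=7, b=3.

The a coordinate changes by -1 each step, so at step 13 it is 7 + 13·(-1) = -6.
The b coordinate repeats the cycle [3, -2, -5, -6] with period 4; step 13 mod 4 = 1, giving -2.

a=-6, b=-2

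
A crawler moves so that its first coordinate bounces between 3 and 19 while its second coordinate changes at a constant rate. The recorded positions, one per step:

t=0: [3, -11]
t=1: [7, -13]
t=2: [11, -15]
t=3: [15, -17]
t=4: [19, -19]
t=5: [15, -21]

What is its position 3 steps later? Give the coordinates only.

The first coordinate reflects between 3 and 19, moving 4 per step.
  step 6: 15 → 11
  step 7: 11 → 7
  step 8: 7 → 3
The second coordinate changes by -2 each step: at step 8 it is -27.

[3, -27]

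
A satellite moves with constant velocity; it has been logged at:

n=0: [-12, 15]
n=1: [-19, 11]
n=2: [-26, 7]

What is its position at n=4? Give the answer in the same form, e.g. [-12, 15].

[-40, -1]

The position changes by [-7, -4] every step.
step 3: [-26, 7] + [-7, -4] → [-33, 3]
step 4: [-33, 3] + [-7, -4] → [-40, -1]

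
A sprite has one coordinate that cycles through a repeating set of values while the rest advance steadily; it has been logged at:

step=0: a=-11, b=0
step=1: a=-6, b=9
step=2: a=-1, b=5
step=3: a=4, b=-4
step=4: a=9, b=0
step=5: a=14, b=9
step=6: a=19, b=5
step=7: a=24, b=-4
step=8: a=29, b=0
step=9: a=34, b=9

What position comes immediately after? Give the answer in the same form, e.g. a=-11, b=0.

a=39, b=5

The a coordinate changes by +5 each step, so at step 10 it is -11 + 10·(5) = 39.
The b coordinate repeats the cycle [0, 9, 5, -4] with period 4; step 10 mod 4 = 2, giving 5.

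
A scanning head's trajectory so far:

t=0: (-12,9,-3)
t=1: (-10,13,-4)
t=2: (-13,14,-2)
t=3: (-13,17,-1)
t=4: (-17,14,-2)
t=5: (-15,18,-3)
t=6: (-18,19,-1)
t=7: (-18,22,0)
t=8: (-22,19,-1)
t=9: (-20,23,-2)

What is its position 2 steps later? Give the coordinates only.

(-23,27,1)

Step-to-step displacements: (+2,+4,-1), (-3,+1,+2), (+0,+3,+1), (-4,-3,-1), (+2,+4,-1), (-3,+1,+2), (+0,+3,+1), (-4,-3,-1), (+2,+4,-1) — a repeating cycle of length 4.
step 10: apply (-3,+1,+2) → (-23,24,0)
step 11: apply (+0,+3,+1) → (-23,27,1)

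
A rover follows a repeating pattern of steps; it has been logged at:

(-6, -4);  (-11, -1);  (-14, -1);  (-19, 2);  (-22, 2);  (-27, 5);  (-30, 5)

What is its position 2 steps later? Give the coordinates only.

Differencing gives (-5, +3), (-3, +0), (-5, +3), (-3, +0), (-5, +3), (-3, +0). This is the pattern (-5, +3), (-3, +0) repeated.
step 7: apply (-5, +3) → (-35, 8)
step 8: apply (-3, +0) → (-38, 8)

(-38, 8)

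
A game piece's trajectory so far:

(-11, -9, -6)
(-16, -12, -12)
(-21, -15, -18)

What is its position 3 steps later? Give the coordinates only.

(-36, -24, -36)

Constant displacement of (-5, -3, -6) per step.
step 3: (-21, -15, -18) + (-5, -3, -6) → (-26, -18, -24)
step 4: (-26, -18, -24) + (-5, -3, -6) → (-31, -21, -30)
step 5: (-31, -21, -30) + (-5, -3, -6) → (-36, -24, -36)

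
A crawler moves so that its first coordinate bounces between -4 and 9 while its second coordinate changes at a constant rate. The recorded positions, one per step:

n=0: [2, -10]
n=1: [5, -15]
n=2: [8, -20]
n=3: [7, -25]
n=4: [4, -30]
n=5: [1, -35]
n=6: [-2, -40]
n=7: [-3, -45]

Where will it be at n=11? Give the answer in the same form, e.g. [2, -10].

[9, -65]

The first coordinate reflects between -4 and 9, moving 3 per step.
  step 8: -3 → 0
  step 9: 0 → 3
  step 10: 3 → 6
  step 11: 6 → 9
The second coordinate changes by -5 each step: at step 11 it is -65.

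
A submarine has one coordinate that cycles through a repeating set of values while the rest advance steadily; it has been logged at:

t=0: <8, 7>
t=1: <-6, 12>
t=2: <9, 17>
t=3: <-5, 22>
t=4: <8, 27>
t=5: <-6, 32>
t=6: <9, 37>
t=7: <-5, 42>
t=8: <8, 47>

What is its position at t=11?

The first coordinate repeats the cycle [8, -6, 9, -5] with period 4; step 11 mod 4 = 3, giving -5.
The second coordinate changes by +5 each step, so at step 11 it is 7 + 11·(5) = 62.

<-5, 62>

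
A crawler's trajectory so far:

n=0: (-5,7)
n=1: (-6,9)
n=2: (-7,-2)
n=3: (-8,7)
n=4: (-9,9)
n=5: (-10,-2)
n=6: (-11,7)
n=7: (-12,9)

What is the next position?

(-13,-2)

The first coordinate changes by -1 each step, so at step 8 it is -5 + 8·(-1) = -13.
The second coordinate repeats the cycle [7, 9, -2] with period 3; step 8 mod 3 = 2, giving -2.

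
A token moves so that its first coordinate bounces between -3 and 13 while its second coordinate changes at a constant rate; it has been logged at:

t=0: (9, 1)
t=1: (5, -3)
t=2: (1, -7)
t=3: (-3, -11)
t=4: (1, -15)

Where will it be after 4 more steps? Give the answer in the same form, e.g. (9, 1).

The first coordinate reflects between -3 and 13, moving 4 per step.
  step 5: 1 → 5
  step 6: 5 → 9
  step 7: 9 → 13
  step 8: 13 → 9
The second coordinate changes by -4 each step: at step 8 it is -31.

(9, -31)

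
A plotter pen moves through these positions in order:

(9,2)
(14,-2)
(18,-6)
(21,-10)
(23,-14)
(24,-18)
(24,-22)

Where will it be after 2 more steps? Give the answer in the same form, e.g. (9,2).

(21,-30)

Taking differences between consecutive positions: (+5,-4), (+4,-4), (+3,-4), (+2,-4), (+1,-4), (+0,-4). These grow by (-1,+0) each step.
step 7: (24,-22) + (-1,-4) → (23,-26)
step 8: (23,-26) + (-2,-4) → (21,-30)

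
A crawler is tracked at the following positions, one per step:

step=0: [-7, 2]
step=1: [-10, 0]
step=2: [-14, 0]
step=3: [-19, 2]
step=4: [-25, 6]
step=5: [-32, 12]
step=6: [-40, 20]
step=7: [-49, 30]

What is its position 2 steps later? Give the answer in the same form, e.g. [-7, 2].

Taking differences between consecutive positions: [-3, -2], [-4, +0], [-5, +2], [-6, +4], [-7, +6], [-8, +8], [-9, +10]. These grow by [-1, +2] each step.
step 8: [-49, 30] + [-10, +12] → [-59, 42]
step 9: [-59, 42] + [-11, +14] → [-70, 56]

[-70, 56]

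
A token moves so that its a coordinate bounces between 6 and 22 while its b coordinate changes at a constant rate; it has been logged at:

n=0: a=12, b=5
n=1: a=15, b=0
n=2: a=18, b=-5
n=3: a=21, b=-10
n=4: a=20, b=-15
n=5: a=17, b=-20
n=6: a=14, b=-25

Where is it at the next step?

The a coordinate reflects between 6 and 22, moving 3 per step.
  step 7: 14 → 11
The b coordinate changes by -5 each step: at step 7 it is -30.

a=11, b=-30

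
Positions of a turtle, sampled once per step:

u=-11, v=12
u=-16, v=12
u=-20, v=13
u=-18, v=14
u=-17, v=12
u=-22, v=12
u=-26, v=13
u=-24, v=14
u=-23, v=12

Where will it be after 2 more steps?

u=-32, v=13

The moves between consecutive positions are (-5, +0), (-4, +1), (+2, +1), (+1, -2), (-5, +0), (-4, +1), (+2, +1), (+1, -2); they repeat the 4-cycle [(-5, +0), (-4, +1), (+2, +1), (+1, -2)].
step 9: apply (-5, +0) → u=-28, v=12
step 10: apply (-4, +1) → u=-32, v=13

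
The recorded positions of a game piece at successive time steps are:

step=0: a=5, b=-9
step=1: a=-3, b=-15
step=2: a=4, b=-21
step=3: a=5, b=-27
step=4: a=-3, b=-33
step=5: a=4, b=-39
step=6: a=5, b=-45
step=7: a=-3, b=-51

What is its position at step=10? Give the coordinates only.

The a coordinate repeats the cycle [5, -3, 4] with period 3; step 10 mod 3 = 1, giving -3.
The b coordinate changes by -6 each step, so at step 10 it is -9 + 10·(-6) = -69.

a=-3, b=-69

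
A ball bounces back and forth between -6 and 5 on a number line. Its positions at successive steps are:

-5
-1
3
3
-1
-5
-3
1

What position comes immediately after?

5

The value travels 4 per step and bounces off the walls at -6 and 5.
  step 8: 1 → 5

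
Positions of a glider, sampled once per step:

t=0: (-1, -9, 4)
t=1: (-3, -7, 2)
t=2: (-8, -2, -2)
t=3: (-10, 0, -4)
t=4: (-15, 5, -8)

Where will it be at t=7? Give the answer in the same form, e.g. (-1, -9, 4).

(-24, 14, -16)

Differencing gives (-2, +2, -2), (-5, +5, -4), (-2, +2, -2), (-5, +5, -4). This is the pattern (-2, +2, -2), (-5, +5, -4) repeated.
step 5: apply (-2, +2, -2) → (-17, 7, -10)
step 6: apply (-5, +5, -4) → (-22, 12, -14)
step 7: apply (-2, +2, -2) → (-24, 14, -16)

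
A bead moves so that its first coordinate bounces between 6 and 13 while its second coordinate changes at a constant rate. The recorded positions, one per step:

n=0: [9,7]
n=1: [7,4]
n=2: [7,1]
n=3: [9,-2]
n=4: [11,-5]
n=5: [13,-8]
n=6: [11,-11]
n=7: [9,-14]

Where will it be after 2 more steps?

[7,-20]

The first coordinate reflects between 6 and 13, moving 2 per step.
  step 8: 9 → 7
  step 9: 7 → 7
The second coordinate changes by -3 each step: at step 9 it is -20.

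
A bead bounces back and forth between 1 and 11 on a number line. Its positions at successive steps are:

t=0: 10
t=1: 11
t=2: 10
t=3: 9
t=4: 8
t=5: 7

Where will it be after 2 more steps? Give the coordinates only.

5

The value travels 1 per step and bounces off the walls at 1 and 11.
  step 6: 7 → 6
  step 7: 6 → 5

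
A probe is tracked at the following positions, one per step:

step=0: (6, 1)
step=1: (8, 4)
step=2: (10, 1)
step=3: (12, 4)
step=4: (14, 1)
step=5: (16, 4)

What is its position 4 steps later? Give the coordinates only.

First: linear, +2 per step → 24 at step 9.
Second: cycles through 1, 4 every 2 steps. Step 9 lands at position 1 of the cycle → 4.

(24, 4)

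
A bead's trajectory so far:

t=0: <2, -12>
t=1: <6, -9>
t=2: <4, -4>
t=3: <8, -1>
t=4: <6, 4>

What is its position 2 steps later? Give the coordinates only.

<8, 12>

Step-to-step displacements: <+4, +3>, <-2, +5>, <+4, +3>, <-2, +5> — a repeating cycle of length 2.
step 5: apply <+4, +3> → <10, 7>
step 6: apply <-2, +5> → <8, 12>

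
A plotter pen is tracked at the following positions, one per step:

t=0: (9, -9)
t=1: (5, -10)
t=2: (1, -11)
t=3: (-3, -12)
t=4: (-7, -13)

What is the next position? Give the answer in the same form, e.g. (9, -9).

(-11, -14)

Constant displacement of (-4, -1) per step.
step 5: (-7, -13) + (-4, -1) → (-11, -14)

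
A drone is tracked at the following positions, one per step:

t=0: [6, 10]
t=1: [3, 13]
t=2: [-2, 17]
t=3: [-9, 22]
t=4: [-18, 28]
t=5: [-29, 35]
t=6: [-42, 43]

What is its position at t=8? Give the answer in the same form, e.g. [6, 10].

Taking differences between consecutive positions: [-3, +3], [-5, +4], [-7, +5], [-9, +6], [-11, +7], [-13, +8]. These grow by [-2, +1] each step.
step 7: [-42, 43] + [-15, +9] → [-57, 52]
step 8: [-57, 52] + [-17, +10] → [-74, 62]

[-74, 62]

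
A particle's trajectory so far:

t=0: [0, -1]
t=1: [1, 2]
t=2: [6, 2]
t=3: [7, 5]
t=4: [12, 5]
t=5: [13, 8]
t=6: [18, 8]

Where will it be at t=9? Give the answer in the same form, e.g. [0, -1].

The moves between consecutive positions are [+1, +3], [+5, +0], [+1, +3], [+5, +0], [+1, +3], [+5, +0]; they repeat the 2-cycle [[+1, +3], [+5, +0]].
step 7: apply [+1, +3] → [19, 11]
step 8: apply [+5, +0] → [24, 11]
step 9: apply [+1, +3] → [25, 14]

[25, 14]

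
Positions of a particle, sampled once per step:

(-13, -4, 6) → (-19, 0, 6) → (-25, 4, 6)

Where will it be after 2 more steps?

Each step adds (-6, +4, +0) to the position.
step 3: (-25, 4, 6) + (-6, +4, +0) → (-31, 8, 6)
step 4: (-31, 8, 6) + (-6, +4, +0) → (-37, 12, 6)

(-37, 12, 6)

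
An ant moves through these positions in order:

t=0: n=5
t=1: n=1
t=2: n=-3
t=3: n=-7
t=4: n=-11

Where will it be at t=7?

Each step adds -4 to the position.
step 5: -11 − 4 → n=-15
step 6: -15 − 4 → n=-19
step 7: -19 − 4 → n=-23

n=-23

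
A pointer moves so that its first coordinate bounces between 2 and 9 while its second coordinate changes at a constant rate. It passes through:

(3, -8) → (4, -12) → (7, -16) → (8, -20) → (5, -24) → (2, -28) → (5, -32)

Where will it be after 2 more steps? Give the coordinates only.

The first coordinate travels 3 per step and bounces off the walls at 2 and 9.
  step 7: 5 → 8
  step 8: 8 → 7
The second coordinate changes by -4 each step: at step 8 it is -40.

(7, -40)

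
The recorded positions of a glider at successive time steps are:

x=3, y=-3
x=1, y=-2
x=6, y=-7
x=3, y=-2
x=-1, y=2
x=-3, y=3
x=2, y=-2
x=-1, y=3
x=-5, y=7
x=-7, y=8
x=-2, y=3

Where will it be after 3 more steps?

x=-11, y=13

Step-to-step displacements: (-2, +1), (+5, -5), (-3, +5), (-4, +4), (-2, +1), (+5, -5), (-3, +5), (-4, +4), (-2, +1), (+5, -5) — a repeating cycle of length 4.
step 11: apply (-3, +5) → x=-5, y=8
step 12: apply (-4, +4) → x=-9, y=12
step 13: apply (-2, +1) → x=-11, y=13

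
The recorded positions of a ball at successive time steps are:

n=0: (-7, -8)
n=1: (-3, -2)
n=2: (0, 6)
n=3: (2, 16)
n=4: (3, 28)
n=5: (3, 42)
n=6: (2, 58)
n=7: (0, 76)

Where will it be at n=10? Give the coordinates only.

Taking differences between consecutive positions: (+4, +6), (+3, +8), (+2, +10), (+1, +12), (+0, +14), (-1, +16), (-2, +18). These grow by (-1, +2) each step.
step 8: (0, 76) + (-3, +20) → (-3, 96)
step 9: (-3, 96) + (-4, +22) → (-7, 118)
step 10: (-7, 118) + (-5, +24) → (-12, 142)

(-12, 142)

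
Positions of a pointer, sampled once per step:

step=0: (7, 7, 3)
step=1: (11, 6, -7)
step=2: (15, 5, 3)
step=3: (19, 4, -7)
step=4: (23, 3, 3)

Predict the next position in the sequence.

(27, 2, -7)

First: linear, +4 per step → 27 at step 5.
Second: linear, -1 per step → 2 at step 5.
Third: cycles through 3, -7 every 2 steps. Step 5 lands at position 1 of the cycle → -7.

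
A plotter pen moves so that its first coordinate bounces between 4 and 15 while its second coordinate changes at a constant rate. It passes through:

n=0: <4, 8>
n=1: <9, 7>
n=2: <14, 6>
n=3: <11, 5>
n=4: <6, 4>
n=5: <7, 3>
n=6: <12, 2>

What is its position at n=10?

The first coordinate travels 5 per step and bounces off the walls at 4 and 15.
  step 7: 12 → 13
  step 8: 13 → 8
  step 9: 8 → 5
  step 10: 5 → 10
The second coordinate changes by -1 each step: at step 10 it is -2.

<10, -2>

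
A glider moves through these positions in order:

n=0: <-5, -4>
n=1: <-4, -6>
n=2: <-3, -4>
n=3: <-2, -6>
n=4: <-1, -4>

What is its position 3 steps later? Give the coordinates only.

First: linear, +1 per step → 2 at step 7.
Second: cycles through -4, -6 every 2 steps. Step 7 lands at position 1 of the cycle → -6.

<2, -6>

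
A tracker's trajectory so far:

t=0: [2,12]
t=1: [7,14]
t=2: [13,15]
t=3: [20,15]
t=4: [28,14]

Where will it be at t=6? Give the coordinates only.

First differences are [+5,+2], [+6,+1], [+7,+0], [+8,-1]; their common second difference is [+1,-1] (constant acceleration).
step 5: [28,14] + [+9,-2] → [37,12]
step 6: [37,12] + [+10,-3] → [47,9]

[47,9]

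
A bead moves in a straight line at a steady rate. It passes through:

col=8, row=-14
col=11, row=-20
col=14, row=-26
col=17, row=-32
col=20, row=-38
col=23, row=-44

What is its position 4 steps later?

col=35, row=-68

Each step adds (+3,-6) to the position.
step 6: col=23, row=-44 + (+3,-6) → col=26, row=-50
step 7: col=26, row=-50 + (+3,-6) → col=29, row=-56
step 8: col=29, row=-56 + (+3,-6) → col=32, row=-62
step 9: col=32, row=-62 + (+3,-6) → col=35, row=-68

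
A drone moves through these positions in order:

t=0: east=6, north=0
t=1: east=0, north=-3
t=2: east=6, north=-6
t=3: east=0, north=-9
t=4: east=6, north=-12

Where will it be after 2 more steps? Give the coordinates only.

East: cycles through 6, 0 every 2 steps. Step 6 lands at position 0 of the cycle → 6.
North: linear, -3 per step → -18 at step 6.

east=6, north=-18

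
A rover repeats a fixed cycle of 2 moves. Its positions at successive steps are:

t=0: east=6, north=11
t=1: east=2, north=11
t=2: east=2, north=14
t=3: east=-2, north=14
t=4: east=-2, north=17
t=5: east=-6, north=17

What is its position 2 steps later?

east=-10, north=20

Step-to-step displacements: (-4,+0), (+0,+3), (-4,+0), (+0,+3), (-4,+0) — a repeating cycle of length 2.
step 6: apply (+0,+3) → east=-6, north=20
step 7: apply (-4,+0) → east=-10, north=20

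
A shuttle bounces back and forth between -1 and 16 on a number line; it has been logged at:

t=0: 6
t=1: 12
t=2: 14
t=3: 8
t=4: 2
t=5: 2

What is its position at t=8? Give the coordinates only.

The value travels 6 per step and bounces off the walls at -1 and 16.
  step 6: 2 → 8
  step 7: 8 → 14
  step 8: 14 → 12

12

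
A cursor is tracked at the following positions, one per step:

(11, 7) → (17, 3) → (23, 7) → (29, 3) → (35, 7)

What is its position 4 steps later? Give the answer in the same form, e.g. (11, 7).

(59, 7)

The first coordinate changes by +6 each step, so at step 8 it is 11 + 8·(6) = 59.
The second coordinate repeats the cycle [7, 3] with period 2; step 8 mod 2 = 0, giving 7.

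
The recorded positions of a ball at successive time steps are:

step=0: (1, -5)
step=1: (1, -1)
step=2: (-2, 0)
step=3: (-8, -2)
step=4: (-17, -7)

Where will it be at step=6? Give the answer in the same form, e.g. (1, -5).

Taking differences between consecutive positions: (+0, +4), (-3, +1), (-6, -2), (-9, -5). These grow by (-3, -3) each step.
step 5: (-17, -7) + (-12, -8) → (-29, -15)
step 6: (-29, -15) + (-15, -11) → (-44, -26)

(-44, -26)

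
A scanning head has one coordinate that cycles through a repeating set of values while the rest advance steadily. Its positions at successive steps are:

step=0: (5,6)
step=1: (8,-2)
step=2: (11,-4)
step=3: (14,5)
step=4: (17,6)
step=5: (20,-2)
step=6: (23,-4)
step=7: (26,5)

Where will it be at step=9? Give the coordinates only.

First: linear, +3 per step → 32 at step 9.
Second: cycles through 6, -2, -4, 5 every 4 steps. Step 9 lands at position 1 of the cycle → -2.

(32,-2)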